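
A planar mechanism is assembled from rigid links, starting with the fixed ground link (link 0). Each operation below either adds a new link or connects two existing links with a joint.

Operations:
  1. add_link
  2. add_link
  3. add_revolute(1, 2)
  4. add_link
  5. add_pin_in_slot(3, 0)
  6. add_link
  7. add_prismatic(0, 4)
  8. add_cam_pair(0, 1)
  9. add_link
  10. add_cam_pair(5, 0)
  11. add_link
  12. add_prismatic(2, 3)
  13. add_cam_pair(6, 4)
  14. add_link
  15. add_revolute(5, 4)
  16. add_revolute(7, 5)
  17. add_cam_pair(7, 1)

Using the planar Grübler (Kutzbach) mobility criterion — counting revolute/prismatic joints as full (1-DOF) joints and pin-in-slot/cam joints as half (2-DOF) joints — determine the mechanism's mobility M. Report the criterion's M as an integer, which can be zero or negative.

M = 6

link 0 = ground. State L|J1|J2 = 1|0|0
+link1  2|0|0
+link2  3|0|0
R(1,2) f=1→J1  3|1|0
+link3  4|1|0
PS(3,0) f=2→J2  4|1|1
+link4  5|1|1
P(0,4) f=1→J1  5|2|1
C(0,1) f=2→J2  5|2|2
+link5  6|2|2
C(5,0) f=2→J2  6|2|3
+link6  7|2|3
P(2,3) f=1→J1  7|3|3
C(6,4) f=2→J2  7|3|4
+link7  8|3|4
R(5,4) f=1→J1  8|4|4
R(7,5) f=1→J1  8|5|4
C(7,1) f=2→J2  8|5|5
M = 3(8−1)−2·5−5 = 21−10−5 = 6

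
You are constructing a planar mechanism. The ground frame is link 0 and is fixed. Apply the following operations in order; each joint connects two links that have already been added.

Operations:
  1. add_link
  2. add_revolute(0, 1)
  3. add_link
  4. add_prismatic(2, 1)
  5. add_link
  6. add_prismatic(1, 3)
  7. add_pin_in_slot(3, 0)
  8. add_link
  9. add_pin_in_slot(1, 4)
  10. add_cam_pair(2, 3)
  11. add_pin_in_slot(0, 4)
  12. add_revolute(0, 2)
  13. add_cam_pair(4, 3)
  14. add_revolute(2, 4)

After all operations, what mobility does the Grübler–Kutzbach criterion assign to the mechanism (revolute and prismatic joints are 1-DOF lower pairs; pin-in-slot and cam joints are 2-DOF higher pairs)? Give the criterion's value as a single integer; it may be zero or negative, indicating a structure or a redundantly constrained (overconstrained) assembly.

M = -3

L=1 J1=0 J2=0
add link → L=2 J1=0 J2=0
R@0,1 dof=1 J1 → L=2 J1=1 J2=0
add link → L=3 J1=1 J2=0
P@2,1 dof=1 J1 → L=3 J1=2 J2=0
add link → L=4 J1=2 J2=0
P@1,3 dof=1 J1 → L=4 J1=3 J2=0
PS@3,0 dof=2 J2 → L=4 J1=3 J2=1
add link → L=5 J1=3 J2=1
PS@1,4 dof=2 J2 → L=5 J1=3 J2=2
C@2,3 dof=2 J2 → L=5 J1=3 J2=3
PS@0,4 dof=2 J2 → L=5 J1=3 J2=4
R@0,2 dof=1 J1 → L=5 J1=4 J2=4
C@4,3 dof=2 J2 → L=5 J1=4 J2=5
R@2,4 dof=1 J1 → L=5 J1=5 J2=5
M=3(L−1)−2J1−J2=3·4−2·5−5=-3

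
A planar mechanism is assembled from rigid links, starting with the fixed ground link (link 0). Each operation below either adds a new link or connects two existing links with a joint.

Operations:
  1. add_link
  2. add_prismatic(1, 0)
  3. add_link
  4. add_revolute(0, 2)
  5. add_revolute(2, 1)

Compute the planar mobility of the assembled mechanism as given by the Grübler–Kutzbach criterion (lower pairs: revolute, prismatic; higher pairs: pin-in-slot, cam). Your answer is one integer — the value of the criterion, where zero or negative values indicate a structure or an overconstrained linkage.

M = 0

link 0 = ground. State L|J1|J2 = 1|0|0
+link1  2|0|0
P(1,0) f=1→J1  2|1|0
+link2  3|1|0
R(0,2) f=1→J1  3|2|0
R(2,1) f=1→J1  3|3|0
M = 3(3−1)−2·3−0 = 6−6−0 = 0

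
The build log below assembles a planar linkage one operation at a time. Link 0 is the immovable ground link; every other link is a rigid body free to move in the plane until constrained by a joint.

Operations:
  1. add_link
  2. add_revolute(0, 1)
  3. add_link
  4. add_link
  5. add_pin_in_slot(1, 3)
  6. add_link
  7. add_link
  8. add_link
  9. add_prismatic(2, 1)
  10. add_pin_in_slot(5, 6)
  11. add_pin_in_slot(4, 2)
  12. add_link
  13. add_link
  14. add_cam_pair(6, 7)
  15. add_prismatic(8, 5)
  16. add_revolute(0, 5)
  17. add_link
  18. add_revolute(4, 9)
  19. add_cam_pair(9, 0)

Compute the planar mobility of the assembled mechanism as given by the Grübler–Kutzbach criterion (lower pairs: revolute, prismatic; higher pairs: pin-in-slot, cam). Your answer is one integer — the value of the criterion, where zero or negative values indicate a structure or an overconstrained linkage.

M = 12

(L,J1,J2)=(1,0,0); link0 fixed
link1: (2,0,0)
R 0-1 [J1]: (2,1,0)
link2: (3,1,0)
link3: (4,1,0)
PS 1-3 [J2]: (4,1,1)
link4: (5,1,1)
link5: (6,1,1)
link6: (7,1,1)
P 2-1 [J1]: (7,2,1)
PS 5-6 [J2]: (7,2,2)
PS 4-2 [J2]: (7,2,3)
link7: (8,2,3)
link8: (9,2,3)
C 6-7 [J2]: (9,2,4)
P 8-5 [J1]: (9,3,4)
R 0-5 [J1]: (9,4,4)
link9: (10,4,4)
R 4-9 [J1]: (10,5,4)
C 9-0 [J2]: (10,5,5)
Grübler: 3·9 − 2·5 − 5 = 12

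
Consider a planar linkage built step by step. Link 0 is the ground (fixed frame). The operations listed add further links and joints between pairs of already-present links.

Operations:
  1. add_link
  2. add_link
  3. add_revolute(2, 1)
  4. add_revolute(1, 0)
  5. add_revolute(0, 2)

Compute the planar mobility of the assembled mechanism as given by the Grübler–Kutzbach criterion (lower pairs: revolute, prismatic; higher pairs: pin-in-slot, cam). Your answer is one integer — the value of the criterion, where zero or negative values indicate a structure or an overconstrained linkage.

M = 0

[1;0;0] (link 0 is ground)
L+ [2;0;0]
L+ [3;0;0]
R(2,1)∈J1 [3;1;0]
R(1,0)∈J1 [3;2;0]
R(0,2)∈J1 [3;3;0]
mobility = 6 − 6 − 0 = 0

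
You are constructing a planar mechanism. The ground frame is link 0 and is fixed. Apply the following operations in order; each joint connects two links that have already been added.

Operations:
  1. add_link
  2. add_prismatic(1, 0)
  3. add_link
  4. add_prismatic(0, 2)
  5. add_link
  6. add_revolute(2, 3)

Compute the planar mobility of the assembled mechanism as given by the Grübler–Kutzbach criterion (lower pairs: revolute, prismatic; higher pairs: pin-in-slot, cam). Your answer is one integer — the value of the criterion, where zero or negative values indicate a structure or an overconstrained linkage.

M = 3

ground; <1,0,0>
#1 <2,0,0>
P:1↔0 J1 <2,1,0>
#2 <3,1,0>
P:0↔2 J1 <3,2,0>
#3 <4,2,0>
R:2↔3 J1 <4,3,0>
3×3 − 2×3 − 1×0 = 3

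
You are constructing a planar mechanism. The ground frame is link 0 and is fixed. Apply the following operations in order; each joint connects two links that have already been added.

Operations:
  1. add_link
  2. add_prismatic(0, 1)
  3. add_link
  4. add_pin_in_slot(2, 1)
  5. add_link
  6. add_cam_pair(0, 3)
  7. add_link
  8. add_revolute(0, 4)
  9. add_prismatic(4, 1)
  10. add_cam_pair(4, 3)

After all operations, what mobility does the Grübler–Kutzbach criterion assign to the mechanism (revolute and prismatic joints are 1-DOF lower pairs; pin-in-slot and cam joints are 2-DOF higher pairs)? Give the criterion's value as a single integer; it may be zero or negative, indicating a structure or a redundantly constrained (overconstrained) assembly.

[1;0;0] (link 0 is ground)
L+ [2;0;0]
P(0,1)∈J1 [2;1;0]
L+ [3;1;0]
PS(2,1)∈J2 [3;1;1]
L+ [4;1;1]
C(0,3)∈J2 [4;1;2]
L+ [5;1;2]
R(0,4)∈J1 [5;2;2]
P(4,1)∈J1 [5;3;2]
C(4,3)∈J2 [5;3;3]
mobility = 12 − 6 − 3 = 3

M = 3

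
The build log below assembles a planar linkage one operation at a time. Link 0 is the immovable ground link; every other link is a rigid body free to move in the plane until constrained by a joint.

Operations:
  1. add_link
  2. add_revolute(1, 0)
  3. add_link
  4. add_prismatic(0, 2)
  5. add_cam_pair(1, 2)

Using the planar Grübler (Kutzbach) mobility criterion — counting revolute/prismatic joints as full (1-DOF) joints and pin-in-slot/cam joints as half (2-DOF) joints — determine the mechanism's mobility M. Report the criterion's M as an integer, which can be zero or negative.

M = 1

(L,J1,J2)=(1,0,0); link0 fixed
link1: (2,0,0)
R 1-0 [J1]: (2,1,0)
link2: (3,1,0)
P 0-2 [J1]: (3,2,0)
C 1-2 [J2]: (3,2,1)
Grübler: 3·2 − 2·2 − 1 = 1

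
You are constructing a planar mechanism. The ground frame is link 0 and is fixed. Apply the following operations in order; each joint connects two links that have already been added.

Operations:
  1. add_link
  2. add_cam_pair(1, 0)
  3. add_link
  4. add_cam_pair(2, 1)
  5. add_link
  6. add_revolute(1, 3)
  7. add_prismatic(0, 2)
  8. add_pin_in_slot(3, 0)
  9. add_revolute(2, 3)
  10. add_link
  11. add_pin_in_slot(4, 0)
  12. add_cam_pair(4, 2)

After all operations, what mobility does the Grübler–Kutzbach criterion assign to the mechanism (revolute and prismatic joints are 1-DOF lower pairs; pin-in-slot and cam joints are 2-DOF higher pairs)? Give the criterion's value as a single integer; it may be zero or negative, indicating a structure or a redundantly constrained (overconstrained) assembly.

M = 1

L=1 J1=0 J2=0
add link → L=2 J1=0 J2=0
C@1,0 dof=2 J2 → L=2 J1=0 J2=1
add link → L=3 J1=0 J2=1
C@2,1 dof=2 J2 → L=3 J1=0 J2=2
add link → L=4 J1=0 J2=2
R@1,3 dof=1 J1 → L=4 J1=1 J2=2
P@0,2 dof=1 J1 → L=4 J1=2 J2=2
PS@3,0 dof=2 J2 → L=4 J1=2 J2=3
R@2,3 dof=1 J1 → L=4 J1=3 J2=3
add link → L=5 J1=3 J2=3
PS@4,0 dof=2 J2 → L=5 J1=3 J2=4
C@4,2 dof=2 J2 → L=5 J1=3 J2=5
M=3(L−1)−2J1−J2=3·4−2·3−5=1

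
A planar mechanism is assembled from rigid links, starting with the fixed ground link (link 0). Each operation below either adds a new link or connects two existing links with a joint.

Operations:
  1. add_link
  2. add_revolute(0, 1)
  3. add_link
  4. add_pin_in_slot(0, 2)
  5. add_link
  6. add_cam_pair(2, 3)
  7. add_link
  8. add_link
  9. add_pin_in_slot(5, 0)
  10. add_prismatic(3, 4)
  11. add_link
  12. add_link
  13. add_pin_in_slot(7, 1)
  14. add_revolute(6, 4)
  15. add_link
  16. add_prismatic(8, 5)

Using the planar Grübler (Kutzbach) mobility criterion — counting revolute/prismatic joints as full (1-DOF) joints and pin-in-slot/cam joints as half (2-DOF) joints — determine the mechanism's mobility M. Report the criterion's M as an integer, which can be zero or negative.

ground; <1,0,0>
#1 <2,0,0>
R:0↔1 J1 <2,1,0>
#2 <3,1,0>
PS:0↔2 J2 <3,1,1>
#3 <4,1,1>
C:2↔3 J2 <4,1,2>
#4 <5,1,2>
#5 <6,1,2>
PS:5↔0 J2 <6,1,3>
P:3↔4 J1 <6,2,3>
#6 <7,2,3>
#7 <8,2,3>
PS:7↔1 J2 <8,2,4>
R:6↔4 J1 <8,3,4>
#8 <9,3,4>
P:8↔5 J1 <9,4,4>
3×8 − 2×4 − 1×4 = 12

M = 12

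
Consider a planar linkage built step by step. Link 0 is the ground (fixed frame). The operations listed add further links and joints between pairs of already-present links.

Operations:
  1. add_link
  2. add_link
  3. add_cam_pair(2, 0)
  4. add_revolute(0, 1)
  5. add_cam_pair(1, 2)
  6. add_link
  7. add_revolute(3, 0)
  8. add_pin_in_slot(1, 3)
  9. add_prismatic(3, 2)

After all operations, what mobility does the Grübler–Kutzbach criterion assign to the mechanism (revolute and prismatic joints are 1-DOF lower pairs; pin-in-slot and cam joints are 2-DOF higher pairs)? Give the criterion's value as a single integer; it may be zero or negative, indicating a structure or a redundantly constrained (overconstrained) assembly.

[1;0;0] (link 0 is ground)
L+ [2;0;0]
L+ [3;0;0]
C(2,0)∈J2 [3;0;1]
R(0,1)∈J1 [3;1;1]
C(1,2)∈J2 [3;1;2]
L+ [4;1;2]
R(3,0)∈J1 [4;2;2]
PS(1,3)∈J2 [4;2;3]
P(3,2)∈J1 [4;3;3]
mobility = 9 − 6 − 3 = 0

M = 0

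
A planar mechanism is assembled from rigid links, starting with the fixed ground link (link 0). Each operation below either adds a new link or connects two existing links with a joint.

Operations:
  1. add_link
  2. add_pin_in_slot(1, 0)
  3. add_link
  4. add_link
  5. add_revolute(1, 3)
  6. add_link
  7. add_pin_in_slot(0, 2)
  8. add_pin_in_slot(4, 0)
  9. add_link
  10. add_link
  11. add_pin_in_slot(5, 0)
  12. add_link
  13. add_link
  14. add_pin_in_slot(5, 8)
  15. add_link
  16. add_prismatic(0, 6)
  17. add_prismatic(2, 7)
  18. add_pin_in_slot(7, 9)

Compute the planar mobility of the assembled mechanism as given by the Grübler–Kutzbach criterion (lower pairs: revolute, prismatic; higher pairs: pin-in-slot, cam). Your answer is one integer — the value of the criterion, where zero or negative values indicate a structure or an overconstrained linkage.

M = 15

L=1 J1=0 J2=0
add link → L=2 J1=0 J2=0
PS@1,0 dof=2 J2 → L=2 J1=0 J2=1
add link → L=3 J1=0 J2=1
add link → L=4 J1=0 J2=1
R@1,3 dof=1 J1 → L=4 J1=1 J2=1
add link → L=5 J1=1 J2=1
PS@0,2 dof=2 J2 → L=5 J1=1 J2=2
PS@4,0 dof=2 J2 → L=5 J1=1 J2=3
add link → L=6 J1=1 J2=3
add link → L=7 J1=1 J2=3
PS@5,0 dof=2 J2 → L=7 J1=1 J2=4
add link → L=8 J1=1 J2=4
add link → L=9 J1=1 J2=4
PS@5,8 dof=2 J2 → L=9 J1=1 J2=5
add link → L=10 J1=1 J2=5
P@0,6 dof=1 J1 → L=10 J1=2 J2=5
P@2,7 dof=1 J1 → L=10 J1=3 J2=5
PS@7,9 dof=2 J2 → L=10 J1=3 J2=6
M=3(L−1)−2J1−J2=3·9−2·3−6=15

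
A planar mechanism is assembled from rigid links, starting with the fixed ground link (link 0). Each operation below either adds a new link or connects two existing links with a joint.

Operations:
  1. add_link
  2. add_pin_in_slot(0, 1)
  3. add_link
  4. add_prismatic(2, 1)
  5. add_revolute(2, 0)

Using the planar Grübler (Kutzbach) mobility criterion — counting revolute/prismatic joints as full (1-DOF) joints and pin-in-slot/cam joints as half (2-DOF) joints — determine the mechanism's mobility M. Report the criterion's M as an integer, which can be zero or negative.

M = 1

ground; <1,0,0>
#1 <2,0,0>
PS:0↔1 J2 <2,0,1>
#2 <3,0,1>
P:2↔1 J1 <3,1,1>
R:2↔0 J1 <3,2,1>
3×2 − 2×2 − 1×1 = 1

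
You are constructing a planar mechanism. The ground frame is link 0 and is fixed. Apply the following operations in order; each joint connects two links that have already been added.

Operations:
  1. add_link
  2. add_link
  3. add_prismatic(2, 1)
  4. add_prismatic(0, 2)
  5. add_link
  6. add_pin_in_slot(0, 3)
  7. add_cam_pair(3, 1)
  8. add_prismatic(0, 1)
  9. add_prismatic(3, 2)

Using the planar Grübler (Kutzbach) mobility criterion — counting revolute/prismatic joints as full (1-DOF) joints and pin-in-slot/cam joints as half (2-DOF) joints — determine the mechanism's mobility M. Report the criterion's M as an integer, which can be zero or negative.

M = -1

link 0 = ground. State L|J1|J2 = 1|0|0
+link1  2|0|0
+link2  3|0|0
P(2,1) f=1→J1  3|1|0
P(0,2) f=1→J1  3|2|0
+link3  4|2|0
PS(0,3) f=2→J2  4|2|1
C(3,1) f=2→J2  4|2|2
P(0,1) f=1→J1  4|3|2
P(3,2) f=1→J1  4|4|2
M = 3(4−1)−2·4−2 = 9−8−2 = -1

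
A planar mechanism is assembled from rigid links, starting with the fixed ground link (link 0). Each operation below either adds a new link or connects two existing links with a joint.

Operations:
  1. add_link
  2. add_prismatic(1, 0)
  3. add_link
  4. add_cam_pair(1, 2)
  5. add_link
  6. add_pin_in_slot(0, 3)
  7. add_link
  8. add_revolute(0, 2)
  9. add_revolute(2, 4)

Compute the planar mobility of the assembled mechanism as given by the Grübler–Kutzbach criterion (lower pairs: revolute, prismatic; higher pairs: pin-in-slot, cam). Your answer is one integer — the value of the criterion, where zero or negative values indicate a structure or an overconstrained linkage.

ground; <1,0,0>
#1 <2,0,0>
P:1↔0 J1 <2,1,0>
#2 <3,1,0>
C:1↔2 J2 <3,1,1>
#3 <4,1,1>
PS:0↔3 J2 <4,1,2>
#4 <5,1,2>
R:0↔2 J1 <5,2,2>
R:2↔4 J1 <5,3,2>
3×4 − 2×3 − 1×2 = 4

M = 4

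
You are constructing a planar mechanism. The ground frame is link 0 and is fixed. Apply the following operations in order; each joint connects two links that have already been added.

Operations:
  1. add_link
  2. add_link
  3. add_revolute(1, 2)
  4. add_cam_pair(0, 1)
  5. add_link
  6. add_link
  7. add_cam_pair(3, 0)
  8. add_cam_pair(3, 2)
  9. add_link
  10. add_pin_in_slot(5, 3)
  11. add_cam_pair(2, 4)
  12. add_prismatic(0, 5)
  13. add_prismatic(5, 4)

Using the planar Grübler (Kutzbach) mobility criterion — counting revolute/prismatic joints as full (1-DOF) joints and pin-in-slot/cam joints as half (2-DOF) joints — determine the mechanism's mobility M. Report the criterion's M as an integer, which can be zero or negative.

M = 4

link 0 = ground. State L|J1|J2 = 1|0|0
+link1  2|0|0
+link2  3|0|0
R(1,2) f=1→J1  3|1|0
C(0,1) f=2→J2  3|1|1
+link3  4|1|1
+link4  5|1|1
C(3,0) f=2→J2  5|1|2
C(3,2) f=2→J2  5|1|3
+link5  6|1|3
PS(5,3) f=2→J2  6|1|4
C(2,4) f=2→J2  6|1|5
P(0,5) f=1→J1  6|2|5
P(5,4) f=1→J1  6|3|5
M = 3(6−1)−2·3−5 = 15−6−5 = 4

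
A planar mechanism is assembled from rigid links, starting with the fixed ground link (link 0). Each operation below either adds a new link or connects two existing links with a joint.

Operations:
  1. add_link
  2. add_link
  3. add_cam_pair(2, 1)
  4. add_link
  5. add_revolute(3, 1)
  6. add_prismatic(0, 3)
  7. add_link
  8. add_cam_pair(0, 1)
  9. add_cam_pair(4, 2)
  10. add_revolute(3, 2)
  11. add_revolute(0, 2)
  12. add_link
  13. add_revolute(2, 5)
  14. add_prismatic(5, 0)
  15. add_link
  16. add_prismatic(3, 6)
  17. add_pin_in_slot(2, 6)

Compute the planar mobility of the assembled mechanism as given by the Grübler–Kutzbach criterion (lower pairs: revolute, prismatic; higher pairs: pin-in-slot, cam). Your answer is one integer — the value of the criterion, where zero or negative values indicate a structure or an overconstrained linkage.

ground; <1,0,0>
#1 <2,0,0>
#2 <3,0,0>
C:2↔1 J2 <3,0,1>
#3 <4,0,1>
R:3↔1 J1 <4,1,1>
P:0↔3 J1 <4,2,1>
#4 <5,2,1>
C:0↔1 J2 <5,2,2>
C:4↔2 J2 <5,2,3>
R:3↔2 J1 <5,3,3>
R:0↔2 J1 <5,4,3>
#5 <6,4,3>
R:2↔5 J1 <6,5,3>
P:5↔0 J1 <6,6,3>
#6 <7,6,3>
P:3↔6 J1 <7,7,3>
PS:2↔6 J2 <7,7,4>
3×6 − 2×7 − 1×4 = 0

M = 0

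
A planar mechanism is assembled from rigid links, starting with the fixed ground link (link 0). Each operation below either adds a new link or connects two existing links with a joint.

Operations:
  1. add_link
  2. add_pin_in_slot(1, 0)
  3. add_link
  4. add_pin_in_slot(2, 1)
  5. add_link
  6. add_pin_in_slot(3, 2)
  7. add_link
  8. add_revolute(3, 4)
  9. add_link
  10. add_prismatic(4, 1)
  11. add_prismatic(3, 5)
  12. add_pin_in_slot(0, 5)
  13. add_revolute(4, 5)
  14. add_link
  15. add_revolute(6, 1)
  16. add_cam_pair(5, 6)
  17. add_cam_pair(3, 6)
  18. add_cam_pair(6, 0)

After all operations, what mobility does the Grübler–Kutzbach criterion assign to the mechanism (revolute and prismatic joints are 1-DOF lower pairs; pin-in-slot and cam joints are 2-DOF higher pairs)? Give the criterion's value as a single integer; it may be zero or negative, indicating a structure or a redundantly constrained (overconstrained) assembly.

[1;0;0] (link 0 is ground)
L+ [2;0;0]
PS(1,0)∈J2 [2;0;1]
L+ [3;0;1]
PS(2,1)∈J2 [3;0;2]
L+ [4;0;2]
PS(3,2)∈J2 [4;0;3]
L+ [5;0;3]
R(3,4)∈J1 [5;1;3]
L+ [6;1;3]
P(4,1)∈J1 [6;2;3]
P(3,5)∈J1 [6;3;3]
PS(0,5)∈J2 [6;3;4]
R(4,5)∈J1 [6;4;4]
L+ [7;4;4]
R(6,1)∈J1 [7;5;4]
C(5,6)∈J2 [7;5;5]
C(3,6)∈J2 [7;5;6]
C(6,0)∈J2 [7;5;7]
mobility = 18 − 10 − 7 = 1

M = 1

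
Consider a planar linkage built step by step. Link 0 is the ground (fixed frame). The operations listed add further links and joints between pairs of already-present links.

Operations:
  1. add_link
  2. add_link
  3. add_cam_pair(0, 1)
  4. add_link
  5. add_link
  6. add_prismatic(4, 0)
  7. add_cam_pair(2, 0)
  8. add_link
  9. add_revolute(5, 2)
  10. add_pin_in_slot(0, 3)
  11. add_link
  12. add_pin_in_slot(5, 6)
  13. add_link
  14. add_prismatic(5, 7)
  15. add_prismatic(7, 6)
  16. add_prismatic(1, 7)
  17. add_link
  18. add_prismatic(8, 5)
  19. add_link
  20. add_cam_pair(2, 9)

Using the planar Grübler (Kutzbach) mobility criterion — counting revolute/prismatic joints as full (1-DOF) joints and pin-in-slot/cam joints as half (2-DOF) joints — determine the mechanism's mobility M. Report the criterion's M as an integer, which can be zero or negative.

M = 10

L=1 J1=0 J2=0
add link → L=2 J1=0 J2=0
add link → L=3 J1=0 J2=0
C@0,1 dof=2 J2 → L=3 J1=0 J2=1
add link → L=4 J1=0 J2=1
add link → L=5 J1=0 J2=1
P@4,0 dof=1 J1 → L=5 J1=1 J2=1
C@2,0 dof=2 J2 → L=5 J1=1 J2=2
add link → L=6 J1=1 J2=2
R@5,2 dof=1 J1 → L=6 J1=2 J2=2
PS@0,3 dof=2 J2 → L=6 J1=2 J2=3
add link → L=7 J1=2 J2=3
PS@5,6 dof=2 J2 → L=7 J1=2 J2=4
add link → L=8 J1=2 J2=4
P@5,7 dof=1 J1 → L=8 J1=3 J2=4
P@7,6 dof=1 J1 → L=8 J1=4 J2=4
P@1,7 dof=1 J1 → L=8 J1=5 J2=4
add link → L=9 J1=5 J2=4
P@8,5 dof=1 J1 → L=9 J1=6 J2=4
add link → L=10 J1=6 J2=4
C@2,9 dof=2 J2 → L=10 J1=6 J2=5
M=3(L−1)−2J1−J2=3·9−2·6−5=10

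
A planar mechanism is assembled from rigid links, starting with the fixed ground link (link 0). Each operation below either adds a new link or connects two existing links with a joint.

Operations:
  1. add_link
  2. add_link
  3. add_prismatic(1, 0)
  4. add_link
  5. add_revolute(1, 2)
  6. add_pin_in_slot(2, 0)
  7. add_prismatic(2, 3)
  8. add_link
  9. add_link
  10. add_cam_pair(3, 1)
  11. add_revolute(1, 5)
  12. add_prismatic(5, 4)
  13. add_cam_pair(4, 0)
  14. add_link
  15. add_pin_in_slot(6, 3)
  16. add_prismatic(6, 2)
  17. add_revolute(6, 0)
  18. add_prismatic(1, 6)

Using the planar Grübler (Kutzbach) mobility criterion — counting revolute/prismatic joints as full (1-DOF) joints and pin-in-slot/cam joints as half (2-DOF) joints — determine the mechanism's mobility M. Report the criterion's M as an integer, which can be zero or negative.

L=1 J1=0 J2=0
add link → L=2 J1=0 J2=0
add link → L=3 J1=0 J2=0
P@1,0 dof=1 J1 → L=3 J1=1 J2=0
add link → L=4 J1=1 J2=0
R@1,2 dof=1 J1 → L=4 J1=2 J2=0
PS@2,0 dof=2 J2 → L=4 J1=2 J2=1
P@2,3 dof=1 J1 → L=4 J1=3 J2=1
add link → L=5 J1=3 J2=1
add link → L=6 J1=3 J2=1
C@3,1 dof=2 J2 → L=6 J1=3 J2=2
R@1,5 dof=1 J1 → L=6 J1=4 J2=2
P@5,4 dof=1 J1 → L=6 J1=5 J2=2
C@4,0 dof=2 J2 → L=6 J1=5 J2=3
add link → L=7 J1=5 J2=3
PS@6,3 dof=2 J2 → L=7 J1=5 J2=4
P@6,2 dof=1 J1 → L=7 J1=6 J2=4
R@6,0 dof=1 J1 → L=7 J1=7 J2=4
P@1,6 dof=1 J1 → L=7 J1=8 J2=4
M=3(L−1)−2J1−J2=3·6−2·8−4=-2

M = -2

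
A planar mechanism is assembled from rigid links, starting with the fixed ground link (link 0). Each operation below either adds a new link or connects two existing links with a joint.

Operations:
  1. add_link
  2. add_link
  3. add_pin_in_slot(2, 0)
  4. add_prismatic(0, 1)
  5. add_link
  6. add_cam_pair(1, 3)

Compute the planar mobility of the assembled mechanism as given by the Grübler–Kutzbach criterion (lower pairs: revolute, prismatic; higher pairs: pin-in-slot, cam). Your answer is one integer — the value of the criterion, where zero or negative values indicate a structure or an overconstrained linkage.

M = 5

L=1 J1=0 J2=0
add link → L=2 J1=0 J2=0
add link → L=3 J1=0 J2=0
PS@2,0 dof=2 J2 → L=3 J1=0 J2=1
P@0,1 dof=1 J1 → L=3 J1=1 J2=1
add link → L=4 J1=1 J2=1
C@1,3 dof=2 J2 → L=4 J1=1 J2=2
M=3(L−1)−2J1−J2=3·3−2·1−2=5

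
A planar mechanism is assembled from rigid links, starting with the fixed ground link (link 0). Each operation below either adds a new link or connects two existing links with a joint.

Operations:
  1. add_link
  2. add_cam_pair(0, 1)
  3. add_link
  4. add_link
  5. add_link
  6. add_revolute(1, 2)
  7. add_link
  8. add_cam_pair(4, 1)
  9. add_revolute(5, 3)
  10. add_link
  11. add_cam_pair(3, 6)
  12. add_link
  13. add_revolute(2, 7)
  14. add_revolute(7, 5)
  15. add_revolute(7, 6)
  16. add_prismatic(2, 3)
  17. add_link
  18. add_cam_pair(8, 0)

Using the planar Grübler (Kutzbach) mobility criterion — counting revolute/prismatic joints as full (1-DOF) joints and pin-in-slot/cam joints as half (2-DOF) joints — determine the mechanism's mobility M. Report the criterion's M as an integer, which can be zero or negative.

(L,J1,J2)=(1,0,0); link0 fixed
link1: (2,0,0)
C 0-1 [J2]: (2,0,1)
link2: (3,0,1)
link3: (4,0,1)
link4: (5,0,1)
R 1-2 [J1]: (5,1,1)
link5: (6,1,1)
C 4-1 [J2]: (6,1,2)
R 5-3 [J1]: (6,2,2)
link6: (7,2,2)
C 3-6 [J2]: (7,2,3)
link7: (8,2,3)
R 2-7 [J1]: (8,3,3)
R 7-5 [J1]: (8,4,3)
R 7-6 [J1]: (8,5,3)
P 2-3 [J1]: (8,6,3)
link8: (9,6,3)
C 8-0 [J2]: (9,6,4)
Grübler: 3·8 − 2·6 − 4 = 8

M = 8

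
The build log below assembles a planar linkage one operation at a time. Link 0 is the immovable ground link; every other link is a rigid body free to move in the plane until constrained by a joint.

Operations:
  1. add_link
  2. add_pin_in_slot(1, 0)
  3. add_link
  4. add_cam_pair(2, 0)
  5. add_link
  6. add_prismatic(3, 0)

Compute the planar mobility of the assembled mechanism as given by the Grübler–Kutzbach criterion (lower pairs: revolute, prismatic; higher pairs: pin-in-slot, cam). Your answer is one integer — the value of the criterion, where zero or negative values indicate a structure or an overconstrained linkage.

link 0 = ground. State L|J1|J2 = 1|0|0
+link1  2|0|0
PS(1,0) f=2→J2  2|0|1
+link2  3|0|1
C(2,0) f=2→J2  3|0|2
+link3  4|0|2
P(3,0) f=1→J1  4|1|2
M = 3(4−1)−2·1−2 = 9−2−2 = 5

M = 5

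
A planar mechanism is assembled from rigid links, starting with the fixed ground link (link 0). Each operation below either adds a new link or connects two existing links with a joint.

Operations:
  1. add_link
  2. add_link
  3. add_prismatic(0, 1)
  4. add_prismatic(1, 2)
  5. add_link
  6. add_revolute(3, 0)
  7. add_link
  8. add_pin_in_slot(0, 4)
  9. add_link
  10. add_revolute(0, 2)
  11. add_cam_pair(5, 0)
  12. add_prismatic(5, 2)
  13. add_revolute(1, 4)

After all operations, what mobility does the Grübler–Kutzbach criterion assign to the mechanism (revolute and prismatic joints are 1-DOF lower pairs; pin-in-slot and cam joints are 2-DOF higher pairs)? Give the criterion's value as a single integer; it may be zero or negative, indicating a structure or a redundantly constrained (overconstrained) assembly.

[1;0;0] (link 0 is ground)
L+ [2;0;0]
L+ [3;0;0]
P(0,1)∈J1 [3;1;0]
P(1,2)∈J1 [3;2;0]
L+ [4;2;0]
R(3,0)∈J1 [4;3;0]
L+ [5;3;0]
PS(0,4)∈J2 [5;3;1]
L+ [6;3;1]
R(0,2)∈J1 [6;4;1]
C(5,0)∈J2 [6;4;2]
P(5,2)∈J1 [6;5;2]
R(1,4)∈J1 [6;6;2]
mobility = 15 − 12 − 2 = 1

M = 1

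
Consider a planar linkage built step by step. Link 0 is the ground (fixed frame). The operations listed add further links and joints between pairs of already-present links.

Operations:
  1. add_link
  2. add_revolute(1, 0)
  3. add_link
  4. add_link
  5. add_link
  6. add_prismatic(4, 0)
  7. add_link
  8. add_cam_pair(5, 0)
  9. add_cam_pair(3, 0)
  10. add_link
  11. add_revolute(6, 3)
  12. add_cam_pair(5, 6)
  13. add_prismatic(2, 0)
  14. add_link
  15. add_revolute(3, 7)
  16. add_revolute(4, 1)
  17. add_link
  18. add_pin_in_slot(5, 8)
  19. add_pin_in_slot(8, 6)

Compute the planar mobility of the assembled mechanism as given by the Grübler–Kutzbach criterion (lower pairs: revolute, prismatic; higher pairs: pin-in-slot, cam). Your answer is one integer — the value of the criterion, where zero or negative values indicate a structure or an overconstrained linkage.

L=1 J1=0 J2=0
add link → L=2 J1=0 J2=0
R@1,0 dof=1 J1 → L=2 J1=1 J2=0
add link → L=3 J1=1 J2=0
add link → L=4 J1=1 J2=0
add link → L=5 J1=1 J2=0
P@4,0 dof=1 J1 → L=5 J1=2 J2=0
add link → L=6 J1=2 J2=0
C@5,0 dof=2 J2 → L=6 J1=2 J2=1
C@3,0 dof=2 J2 → L=6 J1=2 J2=2
add link → L=7 J1=2 J2=2
R@6,3 dof=1 J1 → L=7 J1=3 J2=2
C@5,6 dof=2 J2 → L=7 J1=3 J2=3
P@2,0 dof=1 J1 → L=7 J1=4 J2=3
add link → L=8 J1=4 J2=3
R@3,7 dof=1 J1 → L=8 J1=5 J2=3
R@4,1 dof=1 J1 → L=8 J1=6 J2=3
add link → L=9 J1=6 J2=3
PS@5,8 dof=2 J2 → L=9 J1=6 J2=4
PS@8,6 dof=2 J2 → L=9 J1=6 J2=5
M=3(L−1)−2J1−J2=3·8−2·6−5=7

M = 7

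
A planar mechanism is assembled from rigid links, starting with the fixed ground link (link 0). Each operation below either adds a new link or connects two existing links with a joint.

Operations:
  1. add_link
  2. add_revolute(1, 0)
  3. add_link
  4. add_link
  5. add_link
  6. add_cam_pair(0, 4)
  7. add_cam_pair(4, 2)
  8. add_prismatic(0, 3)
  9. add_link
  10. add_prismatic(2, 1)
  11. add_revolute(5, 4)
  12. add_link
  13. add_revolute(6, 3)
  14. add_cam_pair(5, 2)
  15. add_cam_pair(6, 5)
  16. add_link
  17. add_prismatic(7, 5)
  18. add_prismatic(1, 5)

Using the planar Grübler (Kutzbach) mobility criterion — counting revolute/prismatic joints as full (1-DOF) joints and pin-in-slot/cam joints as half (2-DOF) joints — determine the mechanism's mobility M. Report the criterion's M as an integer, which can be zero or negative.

link 0 = ground. State L|J1|J2 = 1|0|0
+link1  2|0|0
R(1,0) f=1→J1  2|1|0
+link2  3|1|0
+link3  4|1|0
+link4  5|1|0
C(0,4) f=2→J2  5|1|1
C(4,2) f=2→J2  5|1|2
P(0,3) f=1→J1  5|2|2
+link5  6|2|2
P(2,1) f=1→J1  6|3|2
R(5,4) f=1→J1  6|4|2
+link6  7|4|2
R(6,3) f=1→J1  7|5|2
C(5,2) f=2→J2  7|5|3
C(6,5) f=2→J2  7|5|4
+link7  8|5|4
P(7,5) f=1→J1  8|6|4
P(1,5) f=1→J1  8|7|4
M = 3(8−1)−2·7−4 = 21−14−4 = 3

M = 3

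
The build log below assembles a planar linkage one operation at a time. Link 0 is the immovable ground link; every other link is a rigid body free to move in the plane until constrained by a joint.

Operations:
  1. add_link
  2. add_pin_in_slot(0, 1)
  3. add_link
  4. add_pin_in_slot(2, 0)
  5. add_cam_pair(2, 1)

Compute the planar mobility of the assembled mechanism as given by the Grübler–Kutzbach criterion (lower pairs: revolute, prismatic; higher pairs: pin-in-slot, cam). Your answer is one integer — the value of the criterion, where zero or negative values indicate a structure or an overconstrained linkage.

ground; <1,0,0>
#1 <2,0,0>
PS:0↔1 J2 <2,0,1>
#2 <3,0,1>
PS:2↔0 J2 <3,0,2>
C:2↔1 J2 <3,0,3>
3×2 − 2×0 − 1×3 = 3

M = 3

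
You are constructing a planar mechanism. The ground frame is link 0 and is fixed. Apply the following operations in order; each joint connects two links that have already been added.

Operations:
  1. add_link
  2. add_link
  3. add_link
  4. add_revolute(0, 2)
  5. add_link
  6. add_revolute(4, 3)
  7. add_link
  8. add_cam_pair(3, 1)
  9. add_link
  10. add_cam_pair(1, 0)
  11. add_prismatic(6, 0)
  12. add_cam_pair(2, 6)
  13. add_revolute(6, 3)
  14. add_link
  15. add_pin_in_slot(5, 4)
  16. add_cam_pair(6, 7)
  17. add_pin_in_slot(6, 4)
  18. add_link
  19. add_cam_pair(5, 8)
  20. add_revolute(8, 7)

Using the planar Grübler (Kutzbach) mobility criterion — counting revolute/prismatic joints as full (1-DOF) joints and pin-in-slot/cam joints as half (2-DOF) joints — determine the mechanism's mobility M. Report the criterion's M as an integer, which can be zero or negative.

L=1 J1=0 J2=0
add link → L=2 J1=0 J2=0
add link → L=3 J1=0 J2=0
add link → L=4 J1=0 J2=0
R@0,2 dof=1 J1 → L=4 J1=1 J2=0
add link → L=5 J1=1 J2=0
R@4,3 dof=1 J1 → L=5 J1=2 J2=0
add link → L=6 J1=2 J2=0
C@3,1 dof=2 J2 → L=6 J1=2 J2=1
add link → L=7 J1=2 J2=1
C@1,0 dof=2 J2 → L=7 J1=2 J2=2
P@6,0 dof=1 J1 → L=7 J1=3 J2=2
C@2,6 dof=2 J2 → L=7 J1=3 J2=3
R@6,3 dof=1 J1 → L=7 J1=4 J2=3
add link → L=8 J1=4 J2=3
PS@5,4 dof=2 J2 → L=8 J1=4 J2=4
C@6,7 dof=2 J2 → L=8 J1=4 J2=5
PS@6,4 dof=2 J2 → L=8 J1=4 J2=6
add link → L=9 J1=4 J2=6
C@5,8 dof=2 J2 → L=9 J1=4 J2=7
R@8,7 dof=1 J1 → L=9 J1=5 J2=7
M=3(L−1)−2J1−J2=3·8−2·5−7=7

M = 7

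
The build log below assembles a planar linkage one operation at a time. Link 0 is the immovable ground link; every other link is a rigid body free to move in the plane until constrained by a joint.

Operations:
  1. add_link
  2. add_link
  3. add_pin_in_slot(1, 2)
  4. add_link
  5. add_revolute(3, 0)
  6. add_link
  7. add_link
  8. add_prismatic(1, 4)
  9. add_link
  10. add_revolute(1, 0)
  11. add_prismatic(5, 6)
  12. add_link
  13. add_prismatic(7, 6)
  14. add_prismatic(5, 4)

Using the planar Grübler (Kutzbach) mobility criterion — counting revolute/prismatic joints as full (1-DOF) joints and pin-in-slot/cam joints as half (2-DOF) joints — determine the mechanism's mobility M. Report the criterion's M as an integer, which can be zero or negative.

(L,J1,J2)=(1,0,0); link0 fixed
link1: (2,0,0)
link2: (3,0,0)
PS 1-2 [J2]: (3,0,1)
link3: (4,0,1)
R 3-0 [J1]: (4,1,1)
link4: (5,1,1)
link5: (6,1,1)
P 1-4 [J1]: (6,2,1)
link6: (7,2,1)
R 1-0 [J1]: (7,3,1)
P 5-6 [J1]: (7,4,1)
link7: (8,4,1)
P 7-6 [J1]: (8,5,1)
P 5-4 [J1]: (8,6,1)
Grübler: 3·7 − 2·6 − 1 = 8

M = 8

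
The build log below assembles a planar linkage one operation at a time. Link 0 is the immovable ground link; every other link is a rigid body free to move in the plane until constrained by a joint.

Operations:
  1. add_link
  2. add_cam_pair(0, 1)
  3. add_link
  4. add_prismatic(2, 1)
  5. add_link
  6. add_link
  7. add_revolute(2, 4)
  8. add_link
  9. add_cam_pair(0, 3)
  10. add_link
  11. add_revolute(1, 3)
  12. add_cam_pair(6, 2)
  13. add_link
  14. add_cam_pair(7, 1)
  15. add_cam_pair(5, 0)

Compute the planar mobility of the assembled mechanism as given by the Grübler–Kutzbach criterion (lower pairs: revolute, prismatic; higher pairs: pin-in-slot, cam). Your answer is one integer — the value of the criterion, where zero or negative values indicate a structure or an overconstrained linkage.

M = 10

ground; <1,0,0>
#1 <2,0,0>
C:0↔1 J2 <2,0,1>
#2 <3,0,1>
P:2↔1 J1 <3,1,1>
#3 <4,1,1>
#4 <5,1,1>
R:2↔4 J1 <5,2,1>
#5 <6,2,1>
C:0↔3 J2 <6,2,2>
#6 <7,2,2>
R:1↔3 J1 <7,3,2>
C:6↔2 J2 <7,3,3>
#7 <8,3,3>
C:7↔1 J2 <8,3,4>
C:5↔0 J2 <8,3,5>
3×7 − 2×3 − 1×5 = 10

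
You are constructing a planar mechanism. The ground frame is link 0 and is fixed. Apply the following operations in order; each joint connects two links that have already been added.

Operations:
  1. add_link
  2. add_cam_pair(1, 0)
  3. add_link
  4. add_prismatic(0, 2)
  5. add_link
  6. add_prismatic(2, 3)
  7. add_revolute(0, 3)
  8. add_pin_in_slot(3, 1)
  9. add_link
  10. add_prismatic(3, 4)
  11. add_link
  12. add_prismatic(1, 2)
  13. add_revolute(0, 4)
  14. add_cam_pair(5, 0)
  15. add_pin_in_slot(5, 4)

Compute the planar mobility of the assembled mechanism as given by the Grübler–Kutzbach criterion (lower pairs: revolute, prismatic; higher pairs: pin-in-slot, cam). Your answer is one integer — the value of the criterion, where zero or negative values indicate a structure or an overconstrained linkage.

M = -1

L=1 J1=0 J2=0
add link → L=2 J1=0 J2=0
C@1,0 dof=2 J2 → L=2 J1=0 J2=1
add link → L=3 J1=0 J2=1
P@0,2 dof=1 J1 → L=3 J1=1 J2=1
add link → L=4 J1=1 J2=1
P@2,3 dof=1 J1 → L=4 J1=2 J2=1
R@0,3 dof=1 J1 → L=4 J1=3 J2=1
PS@3,1 dof=2 J2 → L=4 J1=3 J2=2
add link → L=5 J1=3 J2=2
P@3,4 dof=1 J1 → L=5 J1=4 J2=2
add link → L=6 J1=4 J2=2
P@1,2 dof=1 J1 → L=6 J1=5 J2=2
R@0,4 dof=1 J1 → L=6 J1=6 J2=2
C@5,0 dof=2 J2 → L=6 J1=6 J2=3
PS@5,4 dof=2 J2 → L=6 J1=6 J2=4
M=3(L−1)−2J1−J2=3·5−2·6−4=-1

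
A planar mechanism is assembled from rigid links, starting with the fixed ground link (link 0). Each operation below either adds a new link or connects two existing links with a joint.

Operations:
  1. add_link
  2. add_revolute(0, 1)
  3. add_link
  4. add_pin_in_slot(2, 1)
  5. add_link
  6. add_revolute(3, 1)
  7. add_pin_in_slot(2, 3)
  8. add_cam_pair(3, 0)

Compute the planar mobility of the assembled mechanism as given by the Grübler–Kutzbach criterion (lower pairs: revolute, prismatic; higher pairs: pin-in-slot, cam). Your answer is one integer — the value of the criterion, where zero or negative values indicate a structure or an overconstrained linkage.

M = 2

ground; <1,0,0>
#1 <2,0,0>
R:0↔1 J1 <2,1,0>
#2 <3,1,0>
PS:2↔1 J2 <3,1,1>
#3 <4,1,1>
R:3↔1 J1 <4,2,1>
PS:2↔3 J2 <4,2,2>
C:3↔0 J2 <4,2,3>
3×3 − 2×2 − 1×3 = 2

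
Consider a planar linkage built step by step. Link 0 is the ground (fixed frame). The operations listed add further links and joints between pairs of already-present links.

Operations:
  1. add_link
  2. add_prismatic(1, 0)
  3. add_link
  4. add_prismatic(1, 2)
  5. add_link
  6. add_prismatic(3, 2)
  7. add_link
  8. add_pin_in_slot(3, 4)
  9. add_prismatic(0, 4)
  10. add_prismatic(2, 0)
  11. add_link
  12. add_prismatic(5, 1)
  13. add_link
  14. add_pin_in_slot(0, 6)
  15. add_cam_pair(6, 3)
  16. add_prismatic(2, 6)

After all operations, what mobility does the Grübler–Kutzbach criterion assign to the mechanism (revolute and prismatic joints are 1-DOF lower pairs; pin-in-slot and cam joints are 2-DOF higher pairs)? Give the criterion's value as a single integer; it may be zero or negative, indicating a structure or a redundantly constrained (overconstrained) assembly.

M = 1

[1;0;0] (link 0 is ground)
L+ [2;0;0]
P(1,0)∈J1 [2;1;0]
L+ [3;1;0]
P(1,2)∈J1 [3;2;0]
L+ [4;2;0]
P(3,2)∈J1 [4;3;0]
L+ [5;3;0]
PS(3,4)∈J2 [5;3;1]
P(0,4)∈J1 [5;4;1]
P(2,0)∈J1 [5;5;1]
L+ [6;5;1]
P(5,1)∈J1 [6;6;1]
L+ [7;6;1]
PS(0,6)∈J2 [7;6;2]
C(6,3)∈J2 [7;6;3]
P(2,6)∈J1 [7;7;3]
mobility = 18 − 14 − 3 = 1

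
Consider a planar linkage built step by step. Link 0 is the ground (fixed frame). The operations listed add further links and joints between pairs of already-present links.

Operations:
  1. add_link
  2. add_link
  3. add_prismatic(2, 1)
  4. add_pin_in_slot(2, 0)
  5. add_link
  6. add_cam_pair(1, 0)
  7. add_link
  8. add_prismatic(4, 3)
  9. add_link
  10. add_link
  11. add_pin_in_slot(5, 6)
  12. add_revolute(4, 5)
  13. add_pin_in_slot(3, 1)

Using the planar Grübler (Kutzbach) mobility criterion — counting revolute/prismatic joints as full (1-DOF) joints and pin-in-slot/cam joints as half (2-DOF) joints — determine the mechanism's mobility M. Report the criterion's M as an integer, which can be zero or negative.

M = 8

link 0 = ground. State L|J1|J2 = 1|0|0
+link1  2|0|0
+link2  3|0|0
P(2,1) f=1→J1  3|1|0
PS(2,0) f=2→J2  3|1|1
+link3  4|1|1
C(1,0) f=2→J2  4|1|2
+link4  5|1|2
P(4,3) f=1→J1  5|2|2
+link5  6|2|2
+link6  7|2|2
PS(5,6) f=2→J2  7|2|3
R(4,5) f=1→J1  7|3|3
PS(3,1) f=2→J2  7|3|4
M = 3(7−1)−2·3−4 = 18−6−4 = 8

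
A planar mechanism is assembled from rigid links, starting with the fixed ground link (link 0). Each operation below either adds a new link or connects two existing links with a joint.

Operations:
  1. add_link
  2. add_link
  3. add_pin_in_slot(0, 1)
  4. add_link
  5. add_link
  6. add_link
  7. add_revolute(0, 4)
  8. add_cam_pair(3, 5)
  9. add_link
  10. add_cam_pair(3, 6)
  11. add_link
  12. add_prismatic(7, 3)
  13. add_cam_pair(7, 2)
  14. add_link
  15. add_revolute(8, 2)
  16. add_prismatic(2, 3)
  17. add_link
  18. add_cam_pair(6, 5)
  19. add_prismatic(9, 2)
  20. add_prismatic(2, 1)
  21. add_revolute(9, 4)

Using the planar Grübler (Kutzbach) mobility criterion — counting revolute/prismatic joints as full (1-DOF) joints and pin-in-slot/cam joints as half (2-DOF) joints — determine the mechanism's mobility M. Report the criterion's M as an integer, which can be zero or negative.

ground; <1,0,0>
#1 <2,0,0>
#2 <3,0,0>
PS:0↔1 J2 <3,0,1>
#3 <4,0,1>
#4 <5,0,1>
#5 <6,0,1>
R:0↔4 J1 <6,1,1>
C:3↔5 J2 <6,1,2>
#6 <7,1,2>
C:3↔6 J2 <7,1,3>
#7 <8,1,3>
P:7↔3 J1 <8,2,3>
C:7↔2 J2 <8,2,4>
#8 <9,2,4>
R:8↔2 J1 <9,3,4>
P:2↔3 J1 <9,4,4>
#9 <10,4,4>
C:6↔5 J2 <10,4,5>
P:9↔2 J1 <10,5,5>
P:2↔1 J1 <10,6,5>
R:9↔4 J1 <10,7,5>
3×9 − 2×7 − 1×5 = 8

M = 8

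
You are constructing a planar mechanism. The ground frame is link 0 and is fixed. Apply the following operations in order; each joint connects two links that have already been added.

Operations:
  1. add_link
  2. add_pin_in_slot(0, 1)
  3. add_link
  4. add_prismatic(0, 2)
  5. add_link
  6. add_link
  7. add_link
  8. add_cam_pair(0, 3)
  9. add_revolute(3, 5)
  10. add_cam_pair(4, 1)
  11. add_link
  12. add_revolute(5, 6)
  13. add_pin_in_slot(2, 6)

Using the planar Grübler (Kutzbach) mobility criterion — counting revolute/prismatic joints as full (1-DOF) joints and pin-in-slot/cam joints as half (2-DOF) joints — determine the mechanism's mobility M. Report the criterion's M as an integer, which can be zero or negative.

M = 8

link 0 = ground. State L|J1|J2 = 1|0|0
+link1  2|0|0
PS(0,1) f=2→J2  2|0|1
+link2  3|0|1
P(0,2) f=1→J1  3|1|1
+link3  4|1|1
+link4  5|1|1
+link5  6|1|1
C(0,3) f=2→J2  6|1|2
R(3,5) f=1→J1  6|2|2
C(4,1) f=2→J2  6|2|3
+link6  7|2|3
R(5,6) f=1→J1  7|3|3
PS(2,6) f=2→J2  7|3|4
M = 3(7−1)−2·3−4 = 18−6−4 = 8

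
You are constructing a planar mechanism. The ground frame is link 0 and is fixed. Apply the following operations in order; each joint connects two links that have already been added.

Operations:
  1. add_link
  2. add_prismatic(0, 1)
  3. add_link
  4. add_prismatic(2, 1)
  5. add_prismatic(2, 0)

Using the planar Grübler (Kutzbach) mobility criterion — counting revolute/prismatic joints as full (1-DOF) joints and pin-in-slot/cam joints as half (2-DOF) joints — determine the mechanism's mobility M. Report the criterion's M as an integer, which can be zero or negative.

M = 0

ground; <1,0,0>
#1 <2,0,0>
P:0↔1 J1 <2,1,0>
#2 <3,1,0>
P:2↔1 J1 <3,2,0>
P:2↔0 J1 <3,3,0>
3×2 − 2×3 − 1×0 = 0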